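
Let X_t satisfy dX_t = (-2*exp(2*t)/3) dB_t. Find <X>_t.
<X>_t = exp(4*t)/9 - 1/9

For an Itô process dX_t = a(t) dt + b(t) dB_t, the quadratic variation is <X>_t = int_0^t b(s)^2 ds (the drift term does not contribute). Here b(s) = -2*exp(2*s)/3, so
  b(s)^2 = 4*exp(4*s)/9.
Integrating from 0 to t:
  <X>_t = int_0^t (4*exp(4*s)/9) ds = exp(4*t)/9 - 1/9.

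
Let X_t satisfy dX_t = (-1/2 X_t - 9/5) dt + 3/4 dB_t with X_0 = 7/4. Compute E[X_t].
E[X_t] = -18/5 + 107*exp(-t/2)/20

Taking expectations and using E[dB_t] = 0, the mean m(t) = E[X_t] satisfies the ODE m'(t) = a m(t) + b with m(0) = x_0. With a = -1/2, b = -9/5, x_0 = 7/4, the solution is
  m(t) = x_0 * exp(a t) + (b/a) * (exp(a t) - 1)
       = (7/4) * exp((-1/2) t) + ((-9/5)/(-1/2)) * (exp((-1/2) t) - 1)
       = -18/5 + 107*exp(-t/2)/20.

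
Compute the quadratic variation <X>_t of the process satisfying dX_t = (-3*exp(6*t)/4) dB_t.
<X>_t = 3*exp(12*t)/64 - 3/64

For an Itô process dX_t = a(t) dt + b(t) dB_t, the quadratic variation is <X>_t = int_0^t b(s)^2 ds (the drift term does not contribute). Here b(s) = -3*exp(6*s)/4, so
  b(s)^2 = 9*exp(12*s)/16.
Integrating from 0 to t:
  <X>_t = int_0^t (9*exp(12*s)/16) ds = 3*exp(12*t)/64 - 3/64.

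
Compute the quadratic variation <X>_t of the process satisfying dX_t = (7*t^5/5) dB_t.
<X>_t = 49*t^11/275

For an Itô process dX_t = a(t) dt + b(t) dB_t, the quadratic variation is <X>_t = int_0^t b(s)^2 ds (the drift term does not contribute). Here b(s) = 7*s^5/5, so
  b(s)^2 = 49*s^10/25.
Integrating from 0 to t:
  <X>_t = int_0^t (49*s^10/25) ds = 49*t^11/275.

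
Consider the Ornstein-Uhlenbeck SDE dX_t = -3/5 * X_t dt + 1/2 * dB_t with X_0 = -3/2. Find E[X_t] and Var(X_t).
E[X_t] = -3*exp(-3*t/5)/2; Var(X_t) = 5/24 - 5*exp(-6*t/5)/24

The OU SDE dX = -theta X dt + sigma dB admits the integrating factor exp(theta t): d(exp(theta t) X_t) = sigma exp(theta t) dB_t. Integrating from 0 to t:
  X_t = x_0 * exp(-theta t) + sigma * int_0^t exp(-theta (t-s)) dB_s.
The Itô integral has mean 0 and (by the Itô isometry) variance sigma^2 * int_0^t exp(-2 theta (t - s)) ds = sigma^2 * (1 - exp(-2 theta t)) / (2 theta).
With theta = 3/5, sigma = 1/2, x_0 = -3/2:
  E[X_t] = -3/2 * exp(-3/5 t) = -3*exp(-3*t/5)/2
  Var(X_t) = (1/2)^2 * (1 - exp(-2*3/5 t)) / (2 * 3/5) = 5/24 - 5*exp(-6*t/5)/24.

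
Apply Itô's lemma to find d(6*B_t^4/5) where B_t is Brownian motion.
d(6*B_t^4/5) = (36*B_t^2/5) dt + (24*B_t^3/5) dB_t

Itô's formula for f(B_t) gives d f(B_t) = f'(B_t) dB_t + (1/2) f''(B_t) dt. Compute derivatives of f(x) = 6*x^4/5:
  f'(x)  = 24*x^3/5
  f''(x) = 72*x^2/5
Substitute x = B_t and multiply the f'' term by 1/2:
  drift     = (1/2) * (72*x^2/5) evaluated at B_t = 36*B_t^2/5
  diffusion = (24*x^3/5) evaluated at B_t = 24*B_t^3/5
Therefore d(6*B_t^4/5) = (36*B_t^2/5) dt + (24*B_t^3/5) dB_t.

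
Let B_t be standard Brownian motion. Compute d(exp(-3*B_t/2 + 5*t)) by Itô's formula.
d(exp(-3*B_t/2 + 5*t)) = (49*exp(-3*B_t/2 + 5*t)/8) dt + (-3*exp(-3*B_t/2 + 5*t)/2) dB_t

Itô's formula for f(t, x): d f(t, B_t) = (f_t + (1/2) f_xx) dt + f_x dB_t. Compute partials of f(t, x) = exp(5*t - 3*x/2):
  f_t(t,x)  = 5*exp(5*t - 3*x/2)
  f_x(t,x)  = -3*exp(5*t - 3*x/2)/2
  f_xx(t,x) = 9*exp(5*t - 3*x/2)/4
Assemble drift = f_t + (1/2) f_xx = 49*exp(5*t - 3*x/2)/8 and diffusion = f_x = -3*exp(5*t - 3*x/2)/2. Substituting x = B_t:
  d(exp(-3*B_t/2 + 5*t)) = (49*exp(-3*B_t/2 + 5*t)/8) dt + (-3*exp(-3*B_t/2 + 5*t)/2) dB_t.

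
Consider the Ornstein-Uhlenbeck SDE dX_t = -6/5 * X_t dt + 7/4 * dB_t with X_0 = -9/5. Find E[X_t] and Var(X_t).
E[X_t] = -9*exp(-6*t/5)/5; Var(X_t) = 245/192 - 245*exp(-12*t/5)/192

The OU SDE dX = -theta X dt + sigma dB admits the integrating factor exp(theta t): d(exp(theta t) X_t) = sigma exp(theta t) dB_t. Integrating from 0 to t:
  X_t = x_0 * exp(-theta t) + sigma * int_0^t exp(-theta (t-s)) dB_s.
The Itô integral has mean 0 and (by the Itô isometry) variance sigma^2 * int_0^t exp(-2 theta (t - s)) ds = sigma^2 * (1 - exp(-2 theta t)) / (2 theta).
With theta = 6/5, sigma = 7/4, x_0 = -9/5:
  E[X_t] = -9/5 * exp(-6/5 t) = -9*exp(-6*t/5)/5
  Var(X_t) = (7/4)^2 * (1 - exp(-2*6/5 t)) / (2 * 6/5) = 245/192 - 245*exp(-12*t/5)/192.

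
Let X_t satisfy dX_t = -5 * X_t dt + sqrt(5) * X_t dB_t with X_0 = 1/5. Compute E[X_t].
E[X_t] = exp(-5*t)/5

For GBM dX = mu X dt + sigma X dB with X_0 = x_0, apply Itô to Y = log X: dY = (mu - sigma^2/2) dt + sigma dB, so Y_t = log(x_0) + (mu - sigma^2/2) t + sigma B_t and hence X_t = x_0 * exp((mu - sigma^2/2) t + sigma B_t).
With mu = -5, sigma = sqrt(5), x_0 = 1/5, this gives:
  X_t = 1/5 * exp((-15/2) * t + (sqrt(5)) * B_t).
Since sigma*B_t ~ Normal(0, sigma^2 t), E[exp(sigma*B_t)] = exp(sigma^2 t / 2); so E[X_t] = x_0 * exp((mu - sigma^2/2) t) * exp(sigma^2 t / 2) = x_0 * exp(mu t) = exp(-5*t)/5.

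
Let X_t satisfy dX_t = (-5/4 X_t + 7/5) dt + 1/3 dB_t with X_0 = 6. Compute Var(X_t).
Var(X_t) = 2/45 - 2*exp(-5*t/2)/45

The variance V(t) = Var(X_t) satisfies V'(t) = 2 a V(t) + c^2 with V(0) = 0 (drift coefficient is linear in X, diffusion is constant). With a = -5/4, c = 1/3, the solution is
  V(t) = (c^2 / (2 a)) * (exp(2 a t) - 1)
       = ((1/3)^2 / (2*(-5/4))) * (exp((-5/2) t) - 1)
       = 2/45 - 2*exp(-5*t/2)/45.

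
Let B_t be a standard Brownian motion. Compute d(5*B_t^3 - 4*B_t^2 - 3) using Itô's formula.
d(5*B_t^3 - 4*B_t^2 - 3) = (15*B_t - 4) dt + (B_t*(15*B_t - 8)) dB_t

Itô's formula for f(B_t) gives d f(B_t) = f'(B_t) dB_t + (1/2) f''(B_t) dt. Compute derivatives of f(x) = 5*x^3 - 4*x^2 - 3:
  f'(x)  = x*(15*x - 8)
  f''(x) = 30*x - 8
Substitute x = B_t and multiply the f'' term by 1/2:
  drift     = (1/2) * (30*x - 8) evaluated at B_t = 15*B_t - 4
  diffusion = (x*(15*x - 8)) evaluated at B_t = B_t*(15*B_t - 8)
Therefore d(5*B_t^3 - 4*B_t^2 - 3) = (15*B_t - 4) dt + (B_t*(15*B_t - 8)) dB_t.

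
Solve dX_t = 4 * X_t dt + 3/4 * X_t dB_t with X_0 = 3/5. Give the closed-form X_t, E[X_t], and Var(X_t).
X_t = 3/5 * exp((119/32) t + (3/4) B_t); E[X_t] = 3*exp(4*t)/5; Var(X_t) = 9*(exp(9*t/16) - 1)*exp(8*t)/25

For GBM dX = mu X dt + sigma X dB with X_0 = x_0, apply Itô to Y = log X: dY = (mu - sigma^2/2) dt + sigma dB, so Y_t = log(x_0) + (mu - sigma^2/2) t + sigma B_t and hence X_t = x_0 * exp((mu - sigma^2/2) t + sigma B_t).
With mu = 4, sigma = 3/4, x_0 = 3/5, this gives:
  X_t = 3/5 * exp((119/32) * t + (3/4) * B_t).
Since sigma*B_t ~ Normal(0, sigma^2 t), E[exp(sigma*B_t)] = exp(sigma^2 t / 2); so E[X_t] = x_0 * exp((mu - sigma^2/2) t) * exp(sigma^2 t / 2) = x_0 * exp(mu t) = 3*exp(4*t)/5.
Var(X_t) = E[X_t^2] - (E[X_t])^2 = x_0^2 * exp(2 mu t) * (exp(sigma^2 t) - 1) = 9*(exp(9*t/16) - 1)*exp(8*t)/25.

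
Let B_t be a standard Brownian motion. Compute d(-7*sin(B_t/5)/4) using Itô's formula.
d(-7*sin(B_t/5)/4) = (7*sin(B_t/5)/200) dt + (-7*cos(B_t/5)/20) dB_t

Itô's formula for f(B_t) gives d f(B_t) = f'(B_t) dB_t + (1/2) f''(B_t) dt. Compute derivatives of f(x) = -7*sin(x/5)/4:
  f'(x)  = -7*cos(x/5)/20
  f''(x) = 7*sin(x/5)/100
Substitute x = B_t and multiply the f'' term by 1/2:
  drift     = (1/2) * (7*sin(x/5)/100) evaluated at B_t = 7*sin(B_t/5)/200
  diffusion = (-7*cos(x/5)/20) evaluated at B_t = -7*cos(B_t/5)/20
Therefore d(-7*sin(B_t/5)/4) = (7*sin(B_t/5)/200) dt + (-7*cos(B_t/5)/20) dB_t.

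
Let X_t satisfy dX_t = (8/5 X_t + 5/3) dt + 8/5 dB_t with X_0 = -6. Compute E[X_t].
E[X_t] = -119*exp(8*t/5)/24 - 25/24

Taking expectations and using E[dB_t] = 0, the mean m(t) = E[X_t] satisfies the ODE m'(t) = a m(t) + b with m(0) = x_0. With a = 8/5, b = 5/3, x_0 = -6, the solution is
  m(t) = x_0 * exp(a t) + (b/a) * (exp(a t) - 1)
       = (-6) * exp((8/5) t) + ((5/3)/(8/5)) * (exp((8/5) t) - 1)
       = -119*exp(8*t/5)/24 - 25/24.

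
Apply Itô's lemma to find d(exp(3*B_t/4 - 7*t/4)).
d(exp(3*B_t/4 - 7*t/4)) = (-47*exp(3*B_t/4 - 7*t/4)/32) dt + (3*exp(3*B_t/4 - 7*t/4)/4) dB_t

Itô's formula for f(t, x): d f(t, B_t) = (f_t + (1/2) f_xx) dt + f_x dB_t. Compute partials of f(t, x) = exp(-7*t/4 + 3*x/4):
  f_t(t,x)  = -7*exp(-7*t/4 + 3*x/4)/4
  f_x(t,x)  = 3*exp(-7*t/4 + 3*x/4)/4
  f_xx(t,x) = 9*exp(-7*t/4 + 3*x/4)/16
Assemble drift = f_t + (1/2) f_xx = -47*exp(-7*t/4 + 3*x/4)/32 and diffusion = f_x = 3*exp(-7*t/4 + 3*x/4)/4. Substituting x = B_t:
  d(exp(3*B_t/4 - 7*t/4)) = (-47*exp(3*B_t/4 - 7*t/4)/32) dt + (3*exp(3*B_t/4 - 7*t/4)/4) dB_t.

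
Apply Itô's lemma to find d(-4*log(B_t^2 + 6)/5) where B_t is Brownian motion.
d(-4*log(B_t^2 + 6)/5) = (4*(B_t^2 - 6)/(5*(B_t^2 + 6)^2)) dt + (-8*B_t/(5*B_t^2 + 30)) dB_t

Itô's formula for f(B_t) gives d f(B_t) = f'(B_t) dB_t + (1/2) f''(B_t) dt. Compute derivatives of f(x) = -4*log(x^2 + 6)/5:
  f'(x)  = -8*x/(5*x^2 + 30)
  f''(x) = 8*(x^2 - 6)/(5*(x^2 + 6)^2)
Substitute x = B_t and multiply the f'' term by 1/2:
  drift     = (1/2) * (8*(x^2 - 6)/(5*(x^2 + 6)^2)) evaluated at B_t = 4*(B_t^2 - 6)/(5*(B_t^2 + 6)^2)
  diffusion = (-8*x/(5*x^2 + 30)) evaluated at B_t = -8*B_t/(5*B_t^2 + 30)
Therefore d(-4*log(B_t^2 + 6)/5) = (4*(B_t^2 - 6)/(5*(B_t^2 + 6)^2)) dt + (-8*B_t/(5*B_t^2 + 30)) dB_t.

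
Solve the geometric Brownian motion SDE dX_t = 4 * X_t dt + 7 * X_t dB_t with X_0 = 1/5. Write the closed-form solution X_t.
X_t = 1/5 * exp((-41/2) * t + (7) * B_t)

For GBM dX = mu X dt + sigma X dB with X_0 = x_0, apply Itô to Y = log X: dY = (mu - sigma^2/2) dt + sigma dB, so Y_t = log(x_0) + (mu - sigma^2/2) t + sigma B_t and hence X_t = x_0 * exp((mu - sigma^2/2) t + sigma B_t).
With mu = 4, sigma = 7, x_0 = 1/5, this gives:
  X_t = 1/5 * exp((-41/2) * t + (7) * B_t).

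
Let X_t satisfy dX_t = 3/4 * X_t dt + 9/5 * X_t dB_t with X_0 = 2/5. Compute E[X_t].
E[X_t] = 2*exp(3*t/4)/5

For GBM dX = mu X dt + sigma X dB with X_0 = x_0, apply Itô to Y = log X: dY = (mu - sigma^2/2) dt + sigma dB, so Y_t = log(x_0) + (mu - sigma^2/2) t + sigma B_t and hence X_t = x_0 * exp((mu - sigma^2/2) t + sigma B_t).
With mu = 3/4, sigma = 9/5, x_0 = 2/5, this gives:
  X_t = 2/5 * exp((-87/100) * t + (9/5) * B_t).
Since sigma*B_t ~ Normal(0, sigma^2 t), E[exp(sigma*B_t)] = exp(sigma^2 t / 2); so E[X_t] = x_0 * exp((mu - sigma^2/2) t) * exp(sigma^2 t / 2) = x_0 * exp(mu t) = 2*exp(3*t/4)/5.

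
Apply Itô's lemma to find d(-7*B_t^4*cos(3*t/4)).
d(-7*B_t^4*cos(3*t/4)) = (21*B_t^2*(B_t^2*sin(3*t/4) - 8*cos(3*t/4))/4) dt + (-28*B_t^3*cos(3*t/4)) dB_t

Itô's formula for f(t, x): d f(t, B_t) = (f_t + (1/2) f_xx) dt + f_x dB_t. Compute partials of f(t, x) = -7*x^4*cos(3*t/4):
  f_t(t,x)  = 21*x^4*sin(3*t/4)/4
  f_x(t,x)  = -28*x^3*cos(3*t/4)
  f_xx(t,x) = -84*x^2*cos(3*t/4)
Assemble drift = f_t + (1/2) f_xx = 21*x^2*(x^2*sin(3*t/4) - 8*cos(3*t/4))/4 and diffusion = f_x = -28*x^3*cos(3*t/4). Substituting x = B_t:
  d(-7*B_t^4*cos(3*t/4)) = (21*B_t^2*(B_t^2*sin(3*t/4) - 8*cos(3*t/4))/4) dt + (-28*B_t^3*cos(3*t/4)) dB_t.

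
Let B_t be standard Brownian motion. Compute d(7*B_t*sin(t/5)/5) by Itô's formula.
d(7*B_t*sin(t/5)/5) = (7*B_t*cos(t/5)/25) dt + (7*sin(t/5)/5) dB_t

Itô's formula for f(t, x): d f(t, B_t) = (f_t + (1/2) f_xx) dt + f_x dB_t. Compute partials of f(t, x) = 7*x*sin(t/5)/5:
  f_t(t,x)  = 7*x*cos(t/5)/25
  f_x(t,x)  = 7*sin(t/5)/5
  f_xx(t,x) = 0
Assemble drift = f_t + (1/2) f_xx = 7*x*cos(t/5)/25 and diffusion = f_x = 7*sin(t/5)/5. Substituting x = B_t:
  d(7*B_t*sin(t/5)/5) = (7*B_t*cos(t/5)/25) dt + (7*sin(t/5)/5) dB_t.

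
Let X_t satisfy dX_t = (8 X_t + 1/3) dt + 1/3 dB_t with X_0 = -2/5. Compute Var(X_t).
Var(X_t) = exp(16*t)/144 - 1/144

The variance V(t) = Var(X_t) satisfies V'(t) = 2 a V(t) + c^2 with V(0) = 0 (drift coefficient is linear in X, diffusion is constant). With a = 8, c = 1/3, the solution is
  V(t) = (c^2 / (2 a)) * (exp(2 a t) - 1)
       = ((1/3)^2 / (2*8)) * (exp(16 t) - 1)
       = exp(16*t)/144 - 1/144.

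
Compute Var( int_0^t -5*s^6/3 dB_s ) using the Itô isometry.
Var = 25*t^13/117

The Itô integral of a deterministic integrand f(s) has mean 0 because each increment f(s) * (B_{s+ds} - B_s) has mean 0. By the Itô isometry:
  Var( int_0^t f(s) dB_s ) = E[ (int_0^t f(s) dB_s)^2 ] = int_0^t f(s)^2 ds.
Here f(s) = -5*s^6/3, so f(s)^2 = 25*s^12/9. Integrate:
  int_0^t (25*s^12/9) ds = 25*t^13/117.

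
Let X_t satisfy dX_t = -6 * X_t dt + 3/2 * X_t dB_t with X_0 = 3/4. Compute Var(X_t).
Var(X_t) = (9*exp(9*t/4) - 9)*exp(-12*t)/16

For GBM dX = mu X dt + sigma X dB with X_0 = x_0, apply Itô to Y = log X: dY = (mu - sigma^2/2) dt + sigma dB, so Y_t = log(x_0) + (mu - sigma^2/2) t + sigma B_t and hence X_t = x_0 * exp((mu - sigma^2/2) t + sigma B_t).
With mu = -6, sigma = 3/2, x_0 = 3/4, this gives:
  X_t = 3/4 * exp((-57/8) * t + (3/2) * B_t).
Since sigma*B_t ~ Normal(0, sigma^2 t), E[exp(sigma*B_t)] = exp(sigma^2 t / 2); so E[X_t] = x_0 * exp((mu - sigma^2/2) t) * exp(sigma^2 t / 2) = x_0 * exp(mu t) = 3*exp(-6*t)/4.
Var(X_t) = E[X_t^2] - (E[X_t])^2 = x_0^2 * exp(2 mu t) * (exp(sigma^2 t) - 1) = (9*exp(9*t/4) - 9)*exp(-12*t)/16.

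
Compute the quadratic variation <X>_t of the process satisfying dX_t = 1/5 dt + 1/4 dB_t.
<X>_t = t/16

For an Itô process dX_t = a(t) dt + b(t) dB_t, the quadratic variation is <X>_t = int_0^t b(s)^2 ds (the drift term does not contribute). Here b(s) = 1/4, so
  b(s)^2 = 1/16.
Integrating from 0 to t:
  <X>_t = int_0^t (1/16) ds = t/16.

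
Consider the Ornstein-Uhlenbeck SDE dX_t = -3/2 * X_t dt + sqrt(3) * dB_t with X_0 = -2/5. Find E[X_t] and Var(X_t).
E[X_t] = -2*exp(-3*t/2)/5; Var(X_t) = 1 - exp(-3*t)

The OU SDE dX = -theta X dt + sigma dB admits the integrating factor exp(theta t): d(exp(theta t) X_t) = sigma exp(theta t) dB_t. Integrating from 0 to t:
  X_t = x_0 * exp(-theta t) + sigma * int_0^t exp(-theta (t-s)) dB_s.
The Itô integral has mean 0 and (by the Itô isometry) variance sigma^2 * int_0^t exp(-2 theta (t - s)) ds = sigma^2 * (1 - exp(-2 theta t)) / (2 theta).
With theta = 3/2, sigma = sqrt(3), x_0 = -2/5:
  E[X_t] = -2/5 * exp(-3/2 t) = -2*exp(-3*t/2)/5
  Var(X_t) = (sqrt(3))^2 * (1 - exp(-2*3/2 t)) / (2 * 3/2) = 1 - exp(-3*t).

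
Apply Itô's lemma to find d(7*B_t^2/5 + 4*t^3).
d(7*B_t^2/5 + 4*t^3) = (12*t^2 + 7/5) dt + (14*B_t/5) dB_t

Itô's formula for f(t, x): d f(t, B_t) = (f_t + (1/2) f_xx) dt + f_x dB_t. Compute partials of f(t, x) = 4*t^3 + 7*x^2/5:
  f_t(t,x)  = 12*t^2
  f_x(t,x)  = 14*x/5
  f_xx(t,x) = 14/5
Assemble drift = f_t + (1/2) f_xx = 12*t^2 + 7/5 and diffusion = f_x = 14*x/5. Substituting x = B_t:
  d(7*B_t^2/5 + 4*t^3) = (12*t^2 + 7/5) dt + (14*B_t/5) dB_t.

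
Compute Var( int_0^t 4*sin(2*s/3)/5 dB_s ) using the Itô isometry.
Var = 8*t/25 - 6*sin(4*t/3)/25

The Itô integral of a deterministic integrand f(s) has mean 0 because each increment f(s) * (B_{s+ds} - B_s) has mean 0. By the Itô isometry:
  Var( int_0^t f(s) dB_s ) = E[ (int_0^t f(s) dB_s)^2 ] = int_0^t f(s)^2 ds.
Here f(s) = 4*sin(2*s/3)/5, so f(s)^2 = 16*sin(2*s/3)^2/25. Integrate:
  int_0^t (16*sin(2*s/3)^2/25) ds = 8*t/25 - 6*sin(4*t/3)/25.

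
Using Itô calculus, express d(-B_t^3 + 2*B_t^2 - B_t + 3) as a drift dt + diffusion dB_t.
d(-B_t^3 + 2*B_t^2 - B_t + 3) = (2 - 3*B_t) dt + (-3*B_t^2 + 4*B_t - 1) dB_t

Itô's formula for f(B_t) gives d f(B_t) = f'(B_t) dB_t + (1/2) f''(B_t) dt. Compute derivatives of f(x) = -x^3 + 2*x^2 - x + 3:
  f'(x)  = -3*x^2 + 4*x - 1
  f''(x) = 4 - 6*x
Substitute x = B_t and multiply the f'' term by 1/2:
  drift     = (1/2) * (4 - 6*x) evaluated at B_t = 2 - 3*B_t
  diffusion = (-3*x^2 + 4*x - 1) evaluated at B_t = -3*B_t^2 + 4*B_t - 1
Therefore d(-B_t^3 + 2*B_t^2 - B_t + 3) = (2 - 3*B_t) dt + (-3*B_t^2 + 4*B_t - 1) dB_t.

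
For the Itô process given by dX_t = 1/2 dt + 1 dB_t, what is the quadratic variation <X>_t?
<X>_t = t

For an Itô process dX_t = a(t) dt + b(t) dB_t, the quadratic variation is <X>_t = int_0^t b(s)^2 ds (the drift term does not contribute). Here b(s) = 1, so
  b(s)^2 = 1.
Integrating from 0 to t:
  <X>_t = int_0^t (1) ds = t.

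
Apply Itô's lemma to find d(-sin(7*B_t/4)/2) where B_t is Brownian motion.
d(-sin(7*B_t/4)/2) = (49*sin(7*B_t/4)/64) dt + (-7*cos(7*B_t/4)/8) dB_t

Itô's formula for f(B_t) gives d f(B_t) = f'(B_t) dB_t + (1/2) f''(B_t) dt. Compute derivatives of f(x) = -sin(7*x/4)/2:
  f'(x)  = -7*cos(7*x/4)/8
  f''(x) = 49*sin(7*x/4)/32
Substitute x = B_t and multiply the f'' term by 1/2:
  drift     = (1/2) * (49*sin(7*x/4)/32) evaluated at B_t = 49*sin(7*B_t/4)/64
  diffusion = (-7*cos(7*x/4)/8) evaluated at B_t = -7*cos(7*B_t/4)/8
Therefore d(-sin(7*B_t/4)/2) = (49*sin(7*B_t/4)/64) dt + (-7*cos(7*B_t/4)/8) dB_t.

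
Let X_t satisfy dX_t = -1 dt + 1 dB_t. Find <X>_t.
<X>_t = t

For an Itô process dX_t = a(t) dt + b(t) dB_t, the quadratic variation is <X>_t = int_0^t b(s)^2 ds (the drift term does not contribute). Here b(s) = 1, so
  b(s)^2 = 1.
Integrating from 0 to t:
  <X>_t = int_0^t (1) ds = t.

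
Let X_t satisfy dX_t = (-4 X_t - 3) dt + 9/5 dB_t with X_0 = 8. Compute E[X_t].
E[X_t] = -3/4 + 35*exp(-4*t)/4

Taking expectations and using E[dB_t] = 0, the mean m(t) = E[X_t] satisfies the ODE m'(t) = a m(t) + b with m(0) = x_0. With a = -4, b = -3, x_0 = 8, the solution is
  m(t) = x_0 * exp(a t) + (b/a) * (exp(a t) - 1)
       = 8 * exp((-4) t) + ((-3)/(-4)) * (exp((-4) t) - 1)
       = -3/4 + 35*exp(-4*t)/4.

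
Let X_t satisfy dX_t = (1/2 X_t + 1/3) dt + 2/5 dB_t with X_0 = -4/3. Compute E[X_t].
E[X_t] = -2*exp(t/2)/3 - 2/3

Taking expectations and using E[dB_t] = 0, the mean m(t) = E[X_t] satisfies the ODE m'(t) = a m(t) + b with m(0) = x_0. With a = 1/2, b = 1/3, x_0 = -4/3, the solution is
  m(t) = x_0 * exp(a t) + (b/a) * (exp(a t) - 1)
       = (-4/3) * exp((1/2) t) + ((1/3)/(1/2)) * (exp((1/2) t) - 1)
       = -2*exp(t/2)/3 - 2/3.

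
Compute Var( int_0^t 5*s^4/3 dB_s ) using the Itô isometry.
Var = 25*t^9/81

The Itô integral of a deterministic integrand f(s) has mean 0 because each increment f(s) * (B_{s+ds} - B_s) has mean 0. By the Itô isometry:
  Var( int_0^t f(s) dB_s ) = E[ (int_0^t f(s) dB_s)^2 ] = int_0^t f(s)^2 ds.
Here f(s) = 5*s^4/3, so f(s)^2 = 25*s^8/9. Integrate:
  int_0^t (25*s^8/9) ds = 25*t^9/81.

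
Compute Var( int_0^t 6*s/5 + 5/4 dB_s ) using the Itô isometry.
Var = t*(192*t^2 + 600*t + 625)/400

The Itô integral of a deterministic integrand f(s) has mean 0 because each increment f(s) * (B_{s+ds} - B_s) has mean 0. By the Itô isometry:
  Var( int_0^t f(s) dB_s ) = E[ (int_0^t f(s) dB_s)^2 ] = int_0^t f(s)^2 ds.
Here f(s) = 6*s/5 + 5/4, so f(s)^2 = (24*s + 25)^2/400. Integrate:
  int_0^t ((24*s + 25)^2/400) ds = t*(192*t^2 + 600*t + 625)/400.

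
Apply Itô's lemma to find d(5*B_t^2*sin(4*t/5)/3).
d(5*B_t^2*sin(4*t/5)/3) = (4*B_t^2*cos(4*t/5)/3 + 5*sin(4*t/5)/3) dt + (10*B_t*sin(4*t/5)/3) dB_t

Itô's formula for f(t, x): d f(t, B_t) = (f_t + (1/2) f_xx) dt + f_x dB_t. Compute partials of f(t, x) = 5*x^2*sin(4*t/5)/3:
  f_t(t,x)  = 4*x^2*cos(4*t/5)/3
  f_x(t,x)  = 10*x*sin(4*t/5)/3
  f_xx(t,x) = 10*sin(4*t/5)/3
Assemble drift = f_t + (1/2) f_xx = 4*x^2*cos(4*t/5)/3 + 5*sin(4*t/5)/3 and diffusion = f_x = 10*x*sin(4*t/5)/3. Substituting x = B_t:
  d(5*B_t^2*sin(4*t/5)/3) = (4*B_t^2*cos(4*t/5)/3 + 5*sin(4*t/5)/3) dt + (10*B_t*sin(4*t/5)/3) dB_t.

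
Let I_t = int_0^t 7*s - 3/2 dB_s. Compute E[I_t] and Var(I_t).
E[I_t] = 0; Var(I_t) = t*(196*t^2 - 126*t + 27)/12

The Itô integral of a deterministic integrand f(s) has mean 0 because each increment f(s) * (B_{s+ds} - B_s) has mean 0. By the Itô isometry:
  Var( int_0^t f(s) dB_s ) = E[ (int_0^t f(s) dB_s)^2 ] = int_0^t f(s)^2 ds.
Here f(s) = 7*s - 3/2, so f(s)^2 = (14*s - 3)^2/4. Integrate:
  int_0^t ((14*s - 3)^2/4) ds = t*(196*t^2 - 126*t + 27)/12.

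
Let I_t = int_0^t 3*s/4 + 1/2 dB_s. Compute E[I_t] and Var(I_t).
E[I_t] = 0; Var(I_t) = t*(3*t^2 + 6*t + 4)/16

The Itô integral of a deterministic integrand f(s) has mean 0 because each increment f(s) * (B_{s+ds} - B_s) has mean 0. By the Itô isometry:
  Var( int_0^t f(s) dB_s ) = E[ (int_0^t f(s) dB_s)^2 ] = int_0^t f(s)^2 ds.
Here f(s) = 3*s/4 + 1/2, so f(s)^2 = (3*s + 2)^2/16. Integrate:
  int_0^t ((3*s + 2)^2/16) ds = t*(3*t^2 + 6*t + 4)/16.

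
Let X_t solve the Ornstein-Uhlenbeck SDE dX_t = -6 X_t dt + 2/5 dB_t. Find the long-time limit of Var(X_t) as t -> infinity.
lim Var(X_t) = 1/75

The OU SDE dX = -theta X dt + sigma dB admits the integrating factor exp(theta t): d(exp(theta t) X_t) = sigma exp(theta t) dB_t. Integrating from 0 to t gives X_t = x_0 * exp(-theta t) + sigma * int_0^t exp(-theta (t-s)) dB_s for any initial x_0. The Itô integral has variance (by the Itô isometry) sigma^2 * int_0^t exp(-2 theta (t - s)) ds = sigma^2 * (1 - exp(-2 theta t)) / (2 theta), independent of x_0.
With theta = 6, sigma = 2/5:
  Var(X_t) = (2/5)^2 * (1 - exp(-2*6 t)) / (2 * 6) = 1/75 - exp(-12*t)/75.
As t -> infinity, exp(-2*6 t) -> 0, so the stationary variance is sigma^2 / (2 theta) = 1/75.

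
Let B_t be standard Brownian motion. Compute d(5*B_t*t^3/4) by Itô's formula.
d(5*B_t*t^3/4) = (15*B_t*t^2/4) dt + (5*t^3/4) dB_t

Itô's formula for f(t, x): d f(t, B_t) = (f_t + (1/2) f_xx) dt + f_x dB_t. Compute partials of f(t, x) = 5*t^3*x/4:
  f_t(t,x)  = 15*t^2*x/4
  f_x(t,x)  = 5*t^3/4
  f_xx(t,x) = 0
Assemble drift = f_t + (1/2) f_xx = 15*t^2*x/4 and diffusion = f_x = 5*t^3/4. Substituting x = B_t:
  d(5*B_t*t^3/4) = (15*B_t*t^2/4) dt + (5*t^3/4) dB_t.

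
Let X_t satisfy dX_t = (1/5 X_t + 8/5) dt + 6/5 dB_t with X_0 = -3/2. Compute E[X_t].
E[X_t] = 13*exp(t/5)/2 - 8

Taking expectations and using E[dB_t] = 0, the mean m(t) = E[X_t] satisfies the ODE m'(t) = a m(t) + b with m(0) = x_0. With a = 1/5, b = 8/5, x_0 = -3/2, the solution is
  m(t) = x_0 * exp(a t) + (b/a) * (exp(a t) - 1)
       = (-3/2) * exp((1/5) t) + ((8/5)/(1/5)) * (exp((1/5) t) - 1)
       = 13*exp(t/5)/2 - 8.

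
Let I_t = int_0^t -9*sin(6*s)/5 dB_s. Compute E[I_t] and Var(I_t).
E[I_t] = 0; Var(I_t) = 81*t/50 - 27*sin(12*t)/200

The Itô integral of a deterministic integrand f(s) has mean 0 because each increment f(s) * (B_{s+ds} - B_s) has mean 0. By the Itô isometry:
  Var( int_0^t f(s) dB_s ) = E[ (int_0^t f(s) dB_s)^2 ] = int_0^t f(s)^2 ds.
Here f(s) = -9*sin(6*s)/5, so f(s)^2 = 81*sin(6*s)^2/25. Integrate:
  int_0^t (81*sin(6*s)^2/25) ds = 81*t/50 - 27*sin(12*t)/200.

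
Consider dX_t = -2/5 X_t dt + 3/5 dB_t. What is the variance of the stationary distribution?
lim Var(X_t) = 9/20

The OU SDE dX = -theta X dt + sigma dB admits the integrating factor exp(theta t): d(exp(theta t) X_t) = sigma exp(theta t) dB_t. Integrating from 0 to t gives X_t = x_0 * exp(-theta t) + sigma * int_0^t exp(-theta (t-s)) dB_s for any initial x_0. The Itô integral has variance (by the Itô isometry) sigma^2 * int_0^t exp(-2 theta (t - s)) ds = sigma^2 * (1 - exp(-2 theta t)) / (2 theta), independent of x_0.
With theta = 2/5, sigma = 3/5:
  Var(X_t) = (3/5)^2 * (1 - exp(-2*2/5 t)) / (2 * 2/5) = 9/20 - 9*exp(-4*t/5)/20.
As t -> infinity, exp(-2*2/5 t) -> 0, so the stationary variance is sigma^2 / (2 theta) = 9/20.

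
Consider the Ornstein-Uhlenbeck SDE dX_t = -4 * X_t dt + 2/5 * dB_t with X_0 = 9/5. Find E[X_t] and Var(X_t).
E[X_t] = 9*exp(-4*t)/5; Var(X_t) = 1/50 - exp(-8*t)/50

The OU SDE dX = -theta X dt + sigma dB admits the integrating factor exp(theta t): d(exp(theta t) X_t) = sigma exp(theta t) dB_t. Integrating from 0 to t:
  X_t = x_0 * exp(-theta t) + sigma * int_0^t exp(-theta (t-s)) dB_s.
The Itô integral has mean 0 and (by the Itô isometry) variance sigma^2 * int_0^t exp(-2 theta (t - s)) ds = sigma^2 * (1 - exp(-2 theta t)) / (2 theta).
With theta = 4, sigma = 2/5, x_0 = 9/5:
  E[X_t] = 9/5 * exp(-4 t) = 9*exp(-4*t)/5
  Var(X_t) = (2/5)^2 * (1 - exp(-2*4 t)) / (2 * 4) = 1/50 - exp(-8*t)/50.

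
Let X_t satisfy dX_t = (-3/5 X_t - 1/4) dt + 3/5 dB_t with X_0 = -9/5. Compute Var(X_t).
Var(X_t) = 3/10 - 3*exp(-6*t/5)/10

The variance V(t) = Var(X_t) satisfies V'(t) = 2 a V(t) + c^2 with V(0) = 0 (drift coefficient is linear in X, diffusion is constant). With a = -3/5, c = 3/5, the solution is
  V(t) = (c^2 / (2 a)) * (exp(2 a t) - 1)
       = ((3/5)^2 / (2*(-3/5))) * (exp((-6/5) t) - 1)
       = 3/10 - 3*exp(-6*t/5)/10.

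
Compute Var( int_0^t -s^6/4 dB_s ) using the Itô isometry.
Var = t^13/208

The Itô integral of a deterministic integrand f(s) has mean 0 because each increment f(s) * (B_{s+ds} - B_s) has mean 0. By the Itô isometry:
  Var( int_0^t f(s) dB_s ) = E[ (int_0^t f(s) dB_s)^2 ] = int_0^t f(s)^2 ds.
Here f(s) = -s^6/4, so f(s)^2 = s^12/16. Integrate:
  int_0^t (s^12/16) ds = t^13/208.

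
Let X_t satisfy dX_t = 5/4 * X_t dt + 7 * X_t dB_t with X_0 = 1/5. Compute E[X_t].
E[X_t] = exp(5*t/4)/5

For GBM dX = mu X dt + sigma X dB with X_0 = x_0, apply Itô to Y = log X: dY = (mu - sigma^2/2) dt + sigma dB, so Y_t = log(x_0) + (mu - sigma^2/2) t + sigma B_t and hence X_t = x_0 * exp((mu - sigma^2/2) t + sigma B_t).
With mu = 5/4, sigma = 7, x_0 = 1/5, this gives:
  X_t = 1/5 * exp((-93/4) * t + (7) * B_t).
Since sigma*B_t ~ Normal(0, sigma^2 t), E[exp(sigma*B_t)] = exp(sigma^2 t / 2); so E[X_t] = x_0 * exp((mu - sigma^2/2) t) * exp(sigma^2 t / 2) = x_0 * exp(mu t) = exp(5*t/4)/5.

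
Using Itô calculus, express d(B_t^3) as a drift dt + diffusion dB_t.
d(B_t^3) = (3*B_t) dt + (3*B_t^2) dB_t

Itô's formula for f(B_t) gives d f(B_t) = f'(B_t) dB_t + (1/2) f''(B_t) dt. Compute derivatives of f(x) = x^3:
  f'(x)  = 3*x^2
  f''(x) = 6*x
Substitute x = B_t and multiply the f'' term by 1/2:
  drift     = (1/2) * (6*x) evaluated at B_t = 3*B_t
  diffusion = (3*x^2) evaluated at B_t = 3*B_t^2
Therefore d(B_t^3) = (3*B_t) dt + (3*B_t^2) dB_t.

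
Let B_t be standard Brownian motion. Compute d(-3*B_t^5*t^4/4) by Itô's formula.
d(-3*B_t^5*t^4/4) = (B_t^3*t^3*(-3*B_t^2 - 15*t/2)) dt + (-15*B_t^4*t^4/4) dB_t

Itô's formula for f(t, x): d f(t, B_t) = (f_t + (1/2) f_xx) dt + f_x dB_t. Compute partials of f(t, x) = -3*t^4*x^5/4:
  f_t(t,x)  = -3*t^3*x^5
  f_x(t,x)  = -15*t^4*x^4/4
  f_xx(t,x) = -15*t^4*x^3
Assemble drift = f_t + (1/2) f_xx = t^3*x^3*(-15*t/2 - 3*x^2) and diffusion = f_x = -15*t^4*x^4/4. Substituting x = B_t:
  d(-3*B_t^5*t^4/4) = (B_t^3*t^3*(-3*B_t^2 - 15*t/2)) dt + (-15*B_t^4*t^4/4) dB_t.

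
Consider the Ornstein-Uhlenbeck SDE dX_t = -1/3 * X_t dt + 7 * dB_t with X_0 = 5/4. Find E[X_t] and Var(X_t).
E[X_t] = 5*exp(-t/3)/4; Var(X_t) = 147/2 - 147*exp(-2*t/3)/2

The OU SDE dX = -theta X dt + sigma dB admits the integrating factor exp(theta t): d(exp(theta t) X_t) = sigma exp(theta t) dB_t. Integrating from 0 to t:
  X_t = x_0 * exp(-theta t) + sigma * int_0^t exp(-theta (t-s)) dB_s.
The Itô integral has mean 0 and (by the Itô isometry) variance sigma^2 * int_0^t exp(-2 theta (t - s)) ds = sigma^2 * (1 - exp(-2 theta t)) / (2 theta).
With theta = 1/3, sigma = 7, x_0 = 5/4:
  E[X_t] = 5/4 * exp(-1/3 t) = 5*exp(-t/3)/4
  Var(X_t) = (7)^2 * (1 - exp(-2*1/3 t)) / (2 * 1/3) = 147/2 - 147*exp(-2*t/3)/2.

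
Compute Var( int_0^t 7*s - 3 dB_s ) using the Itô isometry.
Var = t*(49*t^2 - 63*t + 27)/3

The Itô integral of a deterministic integrand f(s) has mean 0 because each increment f(s) * (B_{s+ds} - B_s) has mean 0. By the Itô isometry:
  Var( int_0^t f(s) dB_s ) = E[ (int_0^t f(s) dB_s)^2 ] = int_0^t f(s)^2 ds.
Here f(s) = 7*s - 3, so f(s)^2 = (7*s - 3)^2. Integrate:
  int_0^t ((7*s - 3)^2) ds = t*(49*t^2 - 63*t + 27)/3.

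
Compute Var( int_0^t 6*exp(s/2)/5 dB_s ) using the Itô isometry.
Var = 36*exp(t)/25 - 36/25

The Itô integral of a deterministic integrand f(s) has mean 0 because each increment f(s) * (B_{s+ds} - B_s) has mean 0. By the Itô isometry:
  Var( int_0^t f(s) dB_s ) = E[ (int_0^t f(s) dB_s)^2 ] = int_0^t f(s)^2 ds.
Here f(s) = 6*exp(s/2)/5, so f(s)^2 = 36*exp(s)/25. Integrate:
  int_0^t (36*exp(s)/25) ds = 36*exp(t)/25 - 36/25.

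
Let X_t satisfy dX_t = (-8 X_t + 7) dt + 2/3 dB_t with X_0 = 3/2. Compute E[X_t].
E[X_t] = 7/8 + 5*exp(-8*t)/8

Taking expectations and using E[dB_t] = 0, the mean m(t) = E[X_t] satisfies the ODE m'(t) = a m(t) + b with m(0) = x_0. With a = -8, b = 7, x_0 = 3/2, the solution is
  m(t) = x_0 * exp(a t) + (b/a) * (exp(a t) - 1)
       = (3/2) * exp((-8) t) + (7/(-8)) * (exp((-8) t) - 1)
       = 7/8 + 5*exp(-8*t)/8.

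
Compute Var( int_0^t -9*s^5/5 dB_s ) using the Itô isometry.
Var = 81*t^11/275

The Itô integral of a deterministic integrand f(s) has mean 0 because each increment f(s) * (B_{s+ds} - B_s) has mean 0. By the Itô isometry:
  Var( int_0^t f(s) dB_s ) = E[ (int_0^t f(s) dB_s)^2 ] = int_0^t f(s)^2 ds.
Here f(s) = -9*s^5/5, so f(s)^2 = 81*s^10/25. Integrate:
  int_0^t (81*s^10/25) ds = 81*t^11/275.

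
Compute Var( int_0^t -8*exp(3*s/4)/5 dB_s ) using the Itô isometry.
Var = 128*exp(3*t/2)/75 - 128/75

The Itô integral of a deterministic integrand f(s) has mean 0 because each increment f(s) * (B_{s+ds} - B_s) has mean 0. By the Itô isometry:
  Var( int_0^t f(s) dB_s ) = E[ (int_0^t f(s) dB_s)^2 ] = int_0^t f(s)^2 ds.
Here f(s) = -8*exp(3*s/4)/5, so f(s)^2 = 64*exp(3*s/2)/25. Integrate:
  int_0^t (64*exp(3*s/2)/25) ds = 128*exp(3*t/2)/75 - 128/75.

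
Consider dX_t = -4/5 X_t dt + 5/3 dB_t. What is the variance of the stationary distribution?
lim Var(X_t) = 125/72

The OU SDE dX = -theta X dt + sigma dB admits the integrating factor exp(theta t): d(exp(theta t) X_t) = sigma exp(theta t) dB_t. Integrating from 0 to t gives X_t = x_0 * exp(-theta t) + sigma * int_0^t exp(-theta (t-s)) dB_s for any initial x_0. The Itô integral has variance (by the Itô isometry) sigma^2 * int_0^t exp(-2 theta (t - s)) ds = sigma^2 * (1 - exp(-2 theta t)) / (2 theta), independent of x_0.
With theta = 4/5, sigma = 5/3:
  Var(X_t) = (5/3)^2 * (1 - exp(-2*4/5 t)) / (2 * 4/5) = 125/72 - 125*exp(-8*t/5)/72.
As t -> infinity, exp(-2*4/5 t) -> 0, so the stationary variance is sigma^2 / (2 theta) = 125/72.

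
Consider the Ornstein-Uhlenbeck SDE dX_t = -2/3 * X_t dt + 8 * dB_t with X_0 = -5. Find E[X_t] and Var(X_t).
E[X_t] = -5*exp(-2*t/3); Var(X_t) = 48 - 48*exp(-4*t/3)

The OU SDE dX = -theta X dt + sigma dB admits the integrating factor exp(theta t): d(exp(theta t) X_t) = sigma exp(theta t) dB_t. Integrating from 0 to t:
  X_t = x_0 * exp(-theta t) + sigma * int_0^t exp(-theta (t-s)) dB_s.
The Itô integral has mean 0 and (by the Itô isometry) variance sigma^2 * int_0^t exp(-2 theta (t - s)) ds = sigma^2 * (1 - exp(-2 theta t)) / (2 theta).
With theta = 2/3, sigma = 8, x_0 = -5:
  E[X_t] = -5 * exp(-2/3 t) = -5*exp(-2*t/3)
  Var(X_t) = (8)^2 * (1 - exp(-2*2/3 t)) / (2 * 2/3) = 48 - 48*exp(-4*t/3).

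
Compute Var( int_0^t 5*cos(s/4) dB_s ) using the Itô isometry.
Var = 25*t/2 + 25*sin(t/2)

The Itô integral of a deterministic integrand f(s) has mean 0 because each increment f(s) * (B_{s+ds} - B_s) has mean 0. By the Itô isometry:
  Var( int_0^t f(s) dB_s ) = E[ (int_0^t f(s) dB_s)^2 ] = int_0^t f(s)^2 ds.
Here f(s) = 5*cos(s/4), so f(s)^2 = 25*cos(s/4)^2. Integrate:
  int_0^t (25*cos(s/4)^2) ds = 25*t/2 + 25*sin(t/2).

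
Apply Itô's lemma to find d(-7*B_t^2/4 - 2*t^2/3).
d(-7*B_t^2/4 - 2*t^2/3) = (-4*t/3 - 7/4) dt + (-7*B_t/2) dB_t

Itô's formula for f(t, x): d f(t, B_t) = (f_t + (1/2) f_xx) dt + f_x dB_t. Compute partials of f(t, x) = -2*t^2/3 - 7*x^2/4:
  f_t(t,x)  = -4*t/3
  f_x(t,x)  = -7*x/2
  f_xx(t,x) = -7/2
Assemble drift = f_t + (1/2) f_xx = -4*t/3 - 7/4 and diffusion = f_x = -7*x/2. Substituting x = B_t:
  d(-7*B_t^2/4 - 2*t^2/3) = (-4*t/3 - 7/4) dt + (-7*B_t/2) dB_t.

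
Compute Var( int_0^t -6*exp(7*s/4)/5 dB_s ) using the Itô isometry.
Var = 72*exp(7*t/2)/175 - 72/175

The Itô integral of a deterministic integrand f(s) has mean 0 because each increment f(s) * (B_{s+ds} - B_s) has mean 0. By the Itô isometry:
  Var( int_0^t f(s) dB_s ) = E[ (int_0^t f(s) dB_s)^2 ] = int_0^t f(s)^2 ds.
Here f(s) = -6*exp(7*s/4)/5, so f(s)^2 = 36*exp(7*s/2)/25. Integrate:
  int_0^t (36*exp(7*s/2)/25) ds = 72*exp(7*t/2)/175 - 72/175.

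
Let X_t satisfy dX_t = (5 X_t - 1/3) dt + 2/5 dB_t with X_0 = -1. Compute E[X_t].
E[X_t] = 1/15 - 16*exp(5*t)/15

Taking expectations and using E[dB_t] = 0, the mean m(t) = E[X_t] satisfies the ODE m'(t) = a m(t) + b with m(0) = x_0. With a = 5, b = -1/3, x_0 = -1, the solution is
  m(t) = x_0 * exp(a t) + (b/a) * (exp(a t) - 1)
       = (-1) * exp(5 t) + ((-1/3)/5) * (exp(5 t) - 1)
       = 1/15 - 16*exp(5*t)/15.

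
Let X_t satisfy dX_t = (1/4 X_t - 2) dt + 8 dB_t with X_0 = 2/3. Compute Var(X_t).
Var(X_t) = 128*exp(t/2) - 128

The variance V(t) = Var(X_t) satisfies V'(t) = 2 a V(t) + c^2 with V(0) = 0 (drift coefficient is linear in X, diffusion is constant). With a = 1/4, c = 8, the solution is
  V(t) = (c^2 / (2 a)) * (exp(2 a t) - 1)
       = (8^2 / (2*(1/4))) * (exp((1/2) t) - 1)
       = 128*exp(t/2) - 128.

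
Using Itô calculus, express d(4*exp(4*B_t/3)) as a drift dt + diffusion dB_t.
d(4*exp(4*B_t/3)) = (32*exp(4*B_t/3)/9) dt + (16*exp(4*B_t/3)/3) dB_t

Itô's formula for f(B_t) gives d f(B_t) = f'(B_t) dB_t + (1/2) f''(B_t) dt. Compute derivatives of f(x) = 4*exp(4*x/3):
  f'(x)  = 16*exp(4*x/3)/3
  f''(x) = 64*exp(4*x/3)/9
Substitute x = B_t and multiply the f'' term by 1/2:
  drift     = (1/2) * (64*exp(4*x/3)/9) evaluated at B_t = 32*exp(4*B_t/3)/9
  diffusion = (16*exp(4*x/3)/3) evaluated at B_t = 16*exp(4*B_t/3)/3
Therefore d(4*exp(4*B_t/3)) = (32*exp(4*B_t/3)/9) dt + (16*exp(4*B_t/3)/3) dB_t.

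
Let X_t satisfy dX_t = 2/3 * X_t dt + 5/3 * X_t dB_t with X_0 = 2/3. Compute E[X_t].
E[X_t] = 2*exp(2*t/3)/3

For GBM dX = mu X dt + sigma X dB with X_0 = x_0, apply Itô to Y = log X: dY = (mu - sigma^2/2) dt + sigma dB, so Y_t = log(x_0) + (mu - sigma^2/2) t + sigma B_t and hence X_t = x_0 * exp((mu - sigma^2/2) t + sigma B_t).
With mu = 2/3, sigma = 5/3, x_0 = 2/3, this gives:
  X_t = 2/3 * exp((-13/18) * t + (5/3) * B_t).
Since sigma*B_t ~ Normal(0, sigma^2 t), E[exp(sigma*B_t)] = exp(sigma^2 t / 2); so E[X_t] = x_0 * exp((mu - sigma^2/2) t) * exp(sigma^2 t / 2) = x_0 * exp(mu t) = 2*exp(2*t/3)/3.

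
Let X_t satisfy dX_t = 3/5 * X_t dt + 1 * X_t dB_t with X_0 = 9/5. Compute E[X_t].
E[X_t] = 9*exp(3*t/5)/5

For GBM dX = mu X dt + sigma X dB with X_0 = x_0, apply Itô to Y = log X: dY = (mu - sigma^2/2) dt + sigma dB, so Y_t = log(x_0) + (mu - sigma^2/2) t + sigma B_t and hence X_t = x_0 * exp((mu - sigma^2/2) t + sigma B_t).
With mu = 3/5, sigma = 1, x_0 = 9/5, this gives:
  X_t = 9/5 * exp((1/10) * t + (1) * B_t).
Since sigma*B_t ~ Normal(0, sigma^2 t), E[exp(sigma*B_t)] = exp(sigma^2 t / 2); so E[X_t] = x_0 * exp((mu - sigma^2/2) t) * exp(sigma^2 t / 2) = x_0 * exp(mu t) = 9*exp(3*t/5)/5.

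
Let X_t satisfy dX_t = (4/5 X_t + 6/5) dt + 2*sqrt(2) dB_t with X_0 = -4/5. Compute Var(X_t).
Var(X_t) = 5*exp(8*t/5) - 5

The variance V(t) = Var(X_t) satisfies V'(t) = 2 a V(t) + c^2 with V(0) = 0 (drift coefficient is linear in X, diffusion is constant). With a = 4/5, c = 2*sqrt(2), the solution is
  V(t) = (c^2 / (2 a)) * (exp(2 a t) - 1)
       = ((2*sqrt(2))^2 / (2*(4/5))) * (exp((8/5) t) - 1)
       = 5*exp(8*t/5) - 5.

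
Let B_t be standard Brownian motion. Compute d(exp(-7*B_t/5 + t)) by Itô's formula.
d(exp(-7*B_t/5 + t)) = (99*exp(-7*B_t/5 + t)/50) dt + (-7*exp(-7*B_t/5 + t)/5) dB_t

Itô's formula for f(t, x): d f(t, B_t) = (f_t + (1/2) f_xx) dt + f_x dB_t. Compute partials of f(t, x) = exp(t - 7*x/5):
  f_t(t,x)  = exp(t - 7*x/5)
  f_x(t,x)  = -7*exp(t - 7*x/5)/5
  f_xx(t,x) = 49*exp(t - 7*x/5)/25
Assemble drift = f_t + (1/2) f_xx = 99*exp(t - 7*x/5)/50 and diffusion = f_x = -7*exp(t - 7*x/5)/5. Substituting x = B_t:
  d(exp(-7*B_t/5 + t)) = (99*exp(-7*B_t/5 + t)/50) dt + (-7*exp(-7*B_t/5 + t)/5) dB_t.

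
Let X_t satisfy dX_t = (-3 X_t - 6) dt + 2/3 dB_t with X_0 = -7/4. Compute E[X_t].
E[X_t] = -2 + exp(-3*t)/4

Taking expectations and using E[dB_t] = 0, the mean m(t) = E[X_t] satisfies the ODE m'(t) = a m(t) + b with m(0) = x_0. With a = -3, b = -6, x_0 = -7/4, the solution is
  m(t) = x_0 * exp(a t) + (b/a) * (exp(a t) - 1)
       = (-7/4) * exp((-3) t) + ((-6)/(-3)) * (exp((-3) t) - 1)
       = -2 + exp(-3*t)/4.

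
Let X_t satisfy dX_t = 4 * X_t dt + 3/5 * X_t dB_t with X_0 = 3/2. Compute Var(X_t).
Var(X_t) = 9*(exp(9*t/25) - 1)*exp(8*t)/4

For GBM dX = mu X dt + sigma X dB with X_0 = x_0, apply Itô to Y = log X: dY = (mu - sigma^2/2) dt + sigma dB, so Y_t = log(x_0) + (mu - sigma^2/2) t + sigma B_t and hence X_t = x_0 * exp((mu - sigma^2/2) t + sigma B_t).
With mu = 4, sigma = 3/5, x_0 = 3/2, this gives:
  X_t = 3/2 * exp((191/50) * t + (3/5) * B_t).
Since sigma*B_t ~ Normal(0, sigma^2 t), E[exp(sigma*B_t)] = exp(sigma^2 t / 2); so E[X_t] = x_0 * exp((mu - sigma^2/2) t) * exp(sigma^2 t / 2) = x_0 * exp(mu t) = 3*exp(4*t)/2.
Var(X_t) = E[X_t^2] - (E[X_t])^2 = x_0^2 * exp(2 mu t) * (exp(sigma^2 t) - 1) = 9*(exp(9*t/25) - 1)*exp(8*t)/4.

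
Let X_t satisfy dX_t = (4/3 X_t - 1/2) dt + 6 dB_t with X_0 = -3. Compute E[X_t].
E[X_t] = 3/8 - 27*exp(4*t/3)/8

Taking expectations and using E[dB_t] = 0, the mean m(t) = E[X_t] satisfies the ODE m'(t) = a m(t) + b with m(0) = x_0. With a = 4/3, b = -1/2, x_0 = -3, the solution is
  m(t) = x_0 * exp(a t) + (b/a) * (exp(a t) - 1)
       = (-3) * exp((4/3) t) + ((-1/2)/(4/3)) * (exp((4/3) t) - 1)
       = 3/8 - 27*exp(4*t/3)/8.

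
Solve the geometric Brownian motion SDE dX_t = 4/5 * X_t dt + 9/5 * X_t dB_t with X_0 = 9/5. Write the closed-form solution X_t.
X_t = 9/5 * exp((-41/50) * t + (9/5) * B_t)

For GBM dX = mu X dt + sigma X dB with X_0 = x_0, apply Itô to Y = log X: dY = (mu - sigma^2/2) dt + sigma dB, so Y_t = log(x_0) + (mu - sigma^2/2) t + sigma B_t and hence X_t = x_0 * exp((mu - sigma^2/2) t + sigma B_t).
With mu = 4/5, sigma = 9/5, x_0 = 9/5, this gives:
  X_t = 9/5 * exp((-41/50) * t + (9/5) * B_t).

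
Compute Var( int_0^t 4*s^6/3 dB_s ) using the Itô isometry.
Var = 16*t^13/117

The Itô integral of a deterministic integrand f(s) has mean 0 because each increment f(s) * (B_{s+ds} - B_s) has mean 0. By the Itô isometry:
  Var( int_0^t f(s) dB_s ) = E[ (int_0^t f(s) dB_s)^2 ] = int_0^t f(s)^2 ds.
Here f(s) = 4*s^6/3, so f(s)^2 = 16*s^12/9. Integrate:
  int_0^t (16*s^12/9) ds = 16*t^13/117.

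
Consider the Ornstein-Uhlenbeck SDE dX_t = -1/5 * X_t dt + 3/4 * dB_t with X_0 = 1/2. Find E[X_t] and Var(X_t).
E[X_t] = exp(-t/5)/2; Var(X_t) = 45/32 - 45*exp(-2*t/5)/32

The OU SDE dX = -theta X dt + sigma dB admits the integrating factor exp(theta t): d(exp(theta t) X_t) = sigma exp(theta t) dB_t. Integrating from 0 to t:
  X_t = x_0 * exp(-theta t) + sigma * int_0^t exp(-theta (t-s)) dB_s.
The Itô integral has mean 0 and (by the Itô isometry) variance sigma^2 * int_0^t exp(-2 theta (t - s)) ds = sigma^2 * (1 - exp(-2 theta t)) / (2 theta).
With theta = 1/5, sigma = 3/4, x_0 = 1/2:
  E[X_t] = 1/2 * exp(-1/5 t) = exp(-t/5)/2
  Var(X_t) = (3/4)^2 * (1 - exp(-2*1/5 t)) / (2 * 1/5) = 45/32 - 45*exp(-2*t/5)/32.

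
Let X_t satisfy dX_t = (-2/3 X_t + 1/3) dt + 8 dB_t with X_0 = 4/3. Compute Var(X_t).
Var(X_t) = 48 - 48*exp(-4*t/3)

The variance V(t) = Var(X_t) satisfies V'(t) = 2 a V(t) + c^2 with V(0) = 0 (drift coefficient is linear in X, diffusion is constant). With a = -2/3, c = 8, the solution is
  V(t) = (c^2 / (2 a)) * (exp(2 a t) - 1)
       = (8^2 / (2*(-2/3))) * (exp((-4/3) t) - 1)
       = 48 - 48*exp(-4*t/3).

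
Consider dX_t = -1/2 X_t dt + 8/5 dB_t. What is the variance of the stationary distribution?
lim Var(X_t) = 64/25

The OU SDE dX = -theta X dt + sigma dB admits the integrating factor exp(theta t): d(exp(theta t) X_t) = sigma exp(theta t) dB_t. Integrating from 0 to t gives X_t = x_0 * exp(-theta t) + sigma * int_0^t exp(-theta (t-s)) dB_s for any initial x_0. The Itô integral has variance (by the Itô isometry) sigma^2 * int_0^t exp(-2 theta (t - s)) ds = sigma^2 * (1 - exp(-2 theta t)) / (2 theta), independent of x_0.
With theta = 1/2, sigma = 8/5:
  Var(X_t) = (8/5)^2 * (1 - exp(-2*1/2 t)) / (2 * 1/2) = 64/25 - 64*exp(-t)/25.
As t -> infinity, exp(-2*1/2 t) -> 0, so the stationary variance is sigma^2 / (2 theta) = 64/25.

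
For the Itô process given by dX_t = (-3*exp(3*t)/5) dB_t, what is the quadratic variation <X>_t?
<X>_t = 3*exp(6*t)/50 - 3/50

For an Itô process dX_t = a(t) dt + b(t) dB_t, the quadratic variation is <X>_t = int_0^t b(s)^2 ds (the drift term does not contribute). Here b(s) = -3*exp(3*s)/5, so
  b(s)^2 = 9*exp(6*s)/25.
Integrating from 0 to t:
  <X>_t = int_0^t (9*exp(6*s)/25) ds = 3*exp(6*t)/50 - 3/50.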